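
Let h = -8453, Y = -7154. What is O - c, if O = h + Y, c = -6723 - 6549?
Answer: -2335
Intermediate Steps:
c = -13272
O = -15607 (O = -8453 - 7154 = -15607)
O - c = -15607 - 1*(-13272) = -15607 + 13272 = -2335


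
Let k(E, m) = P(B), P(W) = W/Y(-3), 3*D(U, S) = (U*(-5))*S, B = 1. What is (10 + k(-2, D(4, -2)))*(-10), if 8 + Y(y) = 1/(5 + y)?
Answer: -296/3 ≈ -98.667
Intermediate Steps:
D(U, S) = -5*S*U/3 (D(U, S) = ((U*(-5))*S)/3 = ((-5*U)*S)/3 = (-5*S*U)/3 = -5*S*U/3)
Y(y) = -8 + 1/(5 + y)
P(W) = -2*W/15 (P(W) = W/(((-39 - 8*(-3))/(5 - 3))) = W/(((-39 + 24)/2)) = W/(((½)*(-15))) = W/(-15/2) = W*(-2/15) = -2*W/15)
k(E, m) = -2/15 (k(E, m) = -2/15*1 = -2/15)
(10 + k(-2, D(4, -2)))*(-10) = (10 - 2/15)*(-10) = (148/15)*(-10) = -296/3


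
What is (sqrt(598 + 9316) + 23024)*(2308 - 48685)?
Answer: -1067784048 - 46377*sqrt(9914) ≈ -1.0724e+9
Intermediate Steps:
(sqrt(598 + 9316) + 23024)*(2308 - 48685) = (sqrt(9914) + 23024)*(-46377) = (23024 + sqrt(9914))*(-46377) = -1067784048 - 46377*sqrt(9914)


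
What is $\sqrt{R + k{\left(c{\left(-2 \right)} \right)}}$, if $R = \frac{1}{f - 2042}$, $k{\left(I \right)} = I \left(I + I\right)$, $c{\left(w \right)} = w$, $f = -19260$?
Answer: $\frac{3 \sqrt{403353370}}{21302} \approx 2.8284$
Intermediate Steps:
$k{\left(I \right)} = 2 I^{2}$ ($k{\left(I \right)} = I 2 I = 2 I^{2}$)
$R = - \frac{1}{21302}$ ($R = \frac{1}{-19260 - 2042} = \frac{1}{-21302} = - \frac{1}{21302} \approx -4.6944 \cdot 10^{-5}$)
$\sqrt{R + k{\left(c{\left(-2 \right)} \right)}} = \sqrt{- \frac{1}{21302} + 2 \left(-2\right)^{2}} = \sqrt{- \frac{1}{21302} + 2 \cdot 4} = \sqrt{- \frac{1}{21302} + 8} = \sqrt{\frac{170415}{21302}} = \frac{3 \sqrt{403353370}}{21302}$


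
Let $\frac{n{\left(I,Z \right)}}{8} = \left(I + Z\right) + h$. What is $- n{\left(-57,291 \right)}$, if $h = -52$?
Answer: $-1456$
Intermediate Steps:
$n{\left(I,Z \right)} = -416 + 8 I + 8 Z$ ($n{\left(I,Z \right)} = 8 \left(\left(I + Z\right) - 52\right) = 8 \left(-52 + I + Z\right) = -416 + 8 I + 8 Z$)
$- n{\left(-57,291 \right)} = - (-416 + 8 \left(-57\right) + 8 \cdot 291) = - (-416 - 456 + 2328) = \left(-1\right) 1456 = -1456$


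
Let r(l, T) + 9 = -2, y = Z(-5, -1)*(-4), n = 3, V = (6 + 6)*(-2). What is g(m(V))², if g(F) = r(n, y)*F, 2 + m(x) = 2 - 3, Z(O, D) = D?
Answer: 1089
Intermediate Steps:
V = -24 (V = 12*(-2) = -24)
y = 4 (y = -1*(-4) = 4)
m(x) = -3 (m(x) = -2 + (2 - 3) = -2 - 1 = -3)
r(l, T) = -11 (r(l, T) = -9 - 2 = -11)
g(F) = -11*F
g(m(V))² = (-11*(-3))² = 33² = 1089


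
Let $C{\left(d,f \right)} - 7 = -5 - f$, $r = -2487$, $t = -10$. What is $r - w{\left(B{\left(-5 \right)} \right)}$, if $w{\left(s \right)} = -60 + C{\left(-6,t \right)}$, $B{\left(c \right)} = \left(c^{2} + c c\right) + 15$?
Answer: $-2439$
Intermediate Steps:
$B{\left(c \right)} = 15 + 2 c^{2}$ ($B{\left(c \right)} = \left(c^{2} + c^{2}\right) + 15 = 2 c^{2} + 15 = 15 + 2 c^{2}$)
$C{\left(d,f \right)} = 2 - f$ ($C{\left(d,f \right)} = 7 - \left(5 + f\right) = 2 - f$)
$w{\left(s \right)} = -48$ ($w{\left(s \right)} = -60 + \left(2 - -10\right) = -60 + \left(2 + 10\right) = -60 + 12 = -48$)
$r - w{\left(B{\left(-5 \right)} \right)} = -2487 - -48 = -2487 + 48 = -2439$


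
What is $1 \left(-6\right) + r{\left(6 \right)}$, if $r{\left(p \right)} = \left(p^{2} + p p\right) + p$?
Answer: $72$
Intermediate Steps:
$r{\left(p \right)} = p + 2 p^{2}$ ($r{\left(p \right)} = \left(p^{2} + p^{2}\right) + p = 2 p^{2} + p = p + 2 p^{2}$)
$1 \left(-6\right) + r{\left(6 \right)} = 1 \left(-6\right) + 6 \left(1 + 2 \cdot 6\right) = -6 + 6 \left(1 + 12\right) = -6 + 6 \cdot 13 = -6 + 78 = 72$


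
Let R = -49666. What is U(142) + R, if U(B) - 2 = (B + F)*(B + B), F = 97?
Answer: 18212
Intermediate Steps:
U(B) = 2 + 2*B*(97 + B) (U(B) = 2 + (B + 97)*(B + B) = 2 + (97 + B)*(2*B) = 2 + 2*B*(97 + B))
U(142) + R = (2 + 2*142**2 + 194*142) - 49666 = (2 + 2*20164 + 27548) - 49666 = (2 + 40328 + 27548) - 49666 = 67878 - 49666 = 18212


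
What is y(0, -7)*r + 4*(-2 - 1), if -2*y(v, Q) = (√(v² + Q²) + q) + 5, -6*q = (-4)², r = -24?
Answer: 100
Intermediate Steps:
q = -8/3 (q = -⅙*(-4)² = -⅙*16 = -8/3 ≈ -2.6667)
y(v, Q) = -7/6 - √(Q² + v²)/2 (y(v, Q) = -((√(v² + Q²) - 8/3) + 5)/2 = -((√(Q² + v²) - 8/3) + 5)/2 = -((-8/3 + √(Q² + v²)) + 5)/2 = -(7/3 + √(Q² + v²))/2 = -7/6 - √(Q² + v²)/2)
y(0, -7)*r + 4*(-2 - 1) = (-7/6 - √((-7)² + 0²)/2)*(-24) + 4*(-2 - 1) = (-7/6 - √(49 + 0)/2)*(-24) + 4*(-3) = (-7/6 - √49/2)*(-24) - 12 = (-7/6 - ½*7)*(-24) - 12 = (-7/6 - 7/2)*(-24) - 12 = -14/3*(-24) - 12 = 112 - 12 = 100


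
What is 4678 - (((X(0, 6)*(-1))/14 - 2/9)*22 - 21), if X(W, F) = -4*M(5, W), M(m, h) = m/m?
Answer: 295949/63 ≈ 4697.6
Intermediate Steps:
M(m, h) = 1
X(W, F) = -4 (X(W, F) = -4*1 = -4)
4678 - (((X(0, 6)*(-1))/14 - 2/9)*22 - 21) = 4678 - ((-4*(-1)/14 - 2/9)*22 - 21) = 4678 - ((4*(1/14) - 2*1/9)*22 - 21) = 4678 - ((2/7 - 2/9)*22 - 21) = 4678 - ((4/63)*22 - 21) = 4678 - (88/63 - 21) = 4678 - 1*(-1235/63) = 4678 + 1235/63 = 295949/63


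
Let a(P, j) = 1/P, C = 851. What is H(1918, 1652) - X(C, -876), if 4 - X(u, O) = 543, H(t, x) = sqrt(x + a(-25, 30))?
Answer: 539 + sqrt(41299)/5 ≈ 579.64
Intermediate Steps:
H(t, x) = sqrt(-1/25 + x) (H(t, x) = sqrt(x + 1/(-25)) = sqrt(x - 1/25) = sqrt(-1/25 + x))
X(u, O) = -539 (X(u, O) = 4 - 1*543 = 4 - 543 = -539)
H(1918, 1652) - X(C, -876) = sqrt(-1 + 25*1652)/5 - 1*(-539) = sqrt(-1 + 41300)/5 + 539 = sqrt(41299)/5 + 539 = 539 + sqrt(41299)/5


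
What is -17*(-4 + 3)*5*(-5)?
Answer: -425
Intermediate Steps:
-17*(-4 + 3)*5*(-5) = -(-17)*5*(-5) = -17*(-5)*(-5) = 85*(-5) = -425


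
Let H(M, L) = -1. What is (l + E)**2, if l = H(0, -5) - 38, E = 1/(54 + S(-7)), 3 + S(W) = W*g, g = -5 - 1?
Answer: 13147876/8649 ≈ 1520.2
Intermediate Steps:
g = -6
S(W) = -3 - 6*W (S(W) = -3 + W*(-6) = -3 - 6*W)
E = 1/93 (E = 1/(54 + (-3 - 6*(-7))) = 1/(54 + (-3 + 42)) = 1/(54 + 39) = 1/93 ≈ 0.010753)
l = -39 (l = -1 - 38 = -39)
(l + E)**2 = (-39 + 1/93)**2 = (-3626/93)**2 = 13147876/8649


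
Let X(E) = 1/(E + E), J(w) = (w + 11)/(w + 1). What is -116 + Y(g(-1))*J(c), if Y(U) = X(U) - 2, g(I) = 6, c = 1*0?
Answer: -1645/12 ≈ -137.08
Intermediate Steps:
c = 0
J(w) = (11 + w)/(1 + w)
X(E) = 1/(2*E)
Y(U) = -2 + 1/(2*U) (Y(U) = 1/(2*U) - 2 = -2 + 1/(2*U))
-116 + Y(g(-1))*J(c) = -116 + (-2 + (½)/6)*((11 + 0)/(1 + 0)) = -116 + (-2 + (½)*(⅙))*(11/1) = -116 + (-2 + 1/12)*(1*11) = -116 - 23/12*11 = -116 - 253/12 = -1645/12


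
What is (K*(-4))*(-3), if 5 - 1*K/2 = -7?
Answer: 288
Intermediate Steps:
K = 24 (K = 10 - 2*(-7) = 10 + 14 = 24)
(K*(-4))*(-3) = (24*(-4))*(-3) = -96*(-3) = 288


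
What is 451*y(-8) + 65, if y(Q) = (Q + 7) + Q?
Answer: -3994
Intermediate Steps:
y(Q) = 7 + 2*Q (y(Q) = (7 + Q) + Q = 7 + 2*Q)
451*y(-8) + 65 = 451*(7 + 2*(-8)) + 65 = 451*(7 - 16) + 65 = 451*(-9) + 65 = -4059 + 65 = -3994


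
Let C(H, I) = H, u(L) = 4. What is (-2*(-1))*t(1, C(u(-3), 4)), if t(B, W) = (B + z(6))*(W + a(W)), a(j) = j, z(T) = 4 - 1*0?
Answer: 80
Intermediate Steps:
z(T) = 4 (z(T) = 4 + 0 = 4)
t(B, W) = 2*W*(4 + B) (t(B, W) = (B + 4)*(W + W) = (4 + B)*(2*W) = 2*W*(4 + B))
(-2*(-1))*t(1, C(u(-3), 4)) = (-2*(-1))*(2*4*(4 + 1)) = 2*(2*4*5) = 2*40 = 80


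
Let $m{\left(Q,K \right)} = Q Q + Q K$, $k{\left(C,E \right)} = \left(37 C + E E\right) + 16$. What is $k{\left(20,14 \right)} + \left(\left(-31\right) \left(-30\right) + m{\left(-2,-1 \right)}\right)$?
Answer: $1888$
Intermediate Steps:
$k{\left(C,E \right)} = 16 + E^{2} + 37 C$ ($k{\left(C,E \right)} = \left(37 C + E^{2}\right) + 16 = \left(E^{2} + 37 C\right) + 16 = 16 + E^{2} + 37 C$)
$m{\left(Q,K \right)} = Q^{2} + K Q$
$k{\left(20,14 \right)} + \left(\left(-31\right) \left(-30\right) + m{\left(-2,-1 \right)}\right) = \left(16 + 14^{2} + 37 \cdot 20\right) - \left(-930 + 2 \left(-1 - 2\right)\right) = \left(16 + 196 + 740\right) + \left(930 - -6\right) = 952 + \left(930 + 6\right) = 952 + 936 = 1888$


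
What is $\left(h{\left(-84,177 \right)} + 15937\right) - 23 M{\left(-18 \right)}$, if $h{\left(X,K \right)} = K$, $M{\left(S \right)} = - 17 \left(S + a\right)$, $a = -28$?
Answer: $-1872$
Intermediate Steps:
$M{\left(S \right)} = 476 - 17 S$ ($M{\left(S \right)} = - 17 \left(S - 28\right) = - 17 \left(-28 + S\right) = 476 - 17 S$)
$\left(h{\left(-84,177 \right)} + 15937\right) - 23 M{\left(-18 \right)} = \left(177 + 15937\right) - 23 \left(476 - -306\right) = 16114 - 23 \left(476 + 306\right) = 16114 - 17986 = -1872$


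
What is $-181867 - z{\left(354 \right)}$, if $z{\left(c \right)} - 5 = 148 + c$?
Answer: $-182374$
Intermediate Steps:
$z{\left(c \right)} = 153 + c$ ($z{\left(c \right)} = 5 + \left(148 + c\right) = 153 + c$)
$-181867 - z{\left(354 \right)} = -181867 - \left(153 + 354\right) = -181867 - 507 = -182374$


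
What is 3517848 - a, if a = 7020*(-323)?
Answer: 5785308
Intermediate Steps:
a = -2267460
3517848 - a = 3517848 - 1*(-2267460) = 3517848 + 2267460 = 5785308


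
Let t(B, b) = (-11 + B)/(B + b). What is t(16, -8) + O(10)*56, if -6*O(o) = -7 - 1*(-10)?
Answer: -219/8 ≈ -27.375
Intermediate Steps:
O(o) = -½ (O(o) = -(-7 - 1*(-10))/6 = -(-7 + 10)/6 = -⅙*3 = -½)
t(B, b) = (-11 + B)/(B + b)
t(16, -8) + O(10)*56 = (-11 + 16)/(16 - 8) - ½*56 = 5/8 - 28 = -219/8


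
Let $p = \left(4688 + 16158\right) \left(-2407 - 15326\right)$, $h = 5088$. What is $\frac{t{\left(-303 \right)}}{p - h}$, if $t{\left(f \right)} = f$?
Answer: $\frac{101}{123222402} \approx 8.1966 \cdot 10^{-7}$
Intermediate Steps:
$p = -369662118$ ($p = 20846 \left(-17733\right) = -369662118$)
$\frac{t{\left(-303 \right)}}{p - h} = - \frac{303}{-369662118 - 5088} = - \frac{303}{-369667206} = \left(-303\right) \left(- \frac{1}{369667206}\right) = \frac{101}{123222402}$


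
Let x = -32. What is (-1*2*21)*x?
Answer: 1344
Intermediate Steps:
(-1*2*21)*x = (-1*2*21)*(-32) = -2*21*(-32) = -42*(-32) = 1344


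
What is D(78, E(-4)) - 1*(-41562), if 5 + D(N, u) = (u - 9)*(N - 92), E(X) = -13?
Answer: 41865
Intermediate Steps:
D(N, u) = -5 + (-92 + N)*(-9 + u) (D(N, u) = -5 + (u - 9)*(N - 92) = -5 + (-9 + u)*(-92 + N) = -5 + (-92 + N)*(-9 + u))
D(78, E(-4)) - 1*(-41562) = (823 - 92*(-13) - 9*78 + 78*(-13)) - 1*(-41562) = (823 + 1196 - 702 - 1014) + 41562 = 303 + 41562 = 41865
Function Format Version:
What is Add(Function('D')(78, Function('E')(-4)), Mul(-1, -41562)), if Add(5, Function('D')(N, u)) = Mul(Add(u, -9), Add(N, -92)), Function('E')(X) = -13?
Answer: 41865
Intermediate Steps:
Function('D')(N, u) = Add(-5, Mul(Add(-92, N), Add(-9, u))) (Function('D')(N, u) = Add(-5, Mul(Add(u, -9), Add(N, -92))) = Add(-5, Mul(Add(-9, u), Add(-92, N))) = Add(-5, Mul(Add(-92, N), Add(-9, u))))
Add(Function('D')(78, Function('E')(-4)), Mul(-1, -41562)) = Add(Add(823, Mul(-92, -13), Mul(-9, 78), Mul(78, -13)), Mul(-1, -41562)) = Add(Add(823, 1196, -702, -1014), 41562) = Add(303, 41562) = 41865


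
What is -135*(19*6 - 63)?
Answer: -6885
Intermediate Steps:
-135*(19*6 - 63) = -135*(114 - 63) = -135*51 = -6885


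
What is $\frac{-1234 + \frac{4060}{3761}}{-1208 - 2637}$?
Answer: $\frac{4637014}{14461045} \approx 0.32066$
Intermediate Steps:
$\frac{-1234 + \frac{4060}{3761}}{-1208 - 2637} = \frac{-1234 + 4060 \cdot \frac{1}{3761}}{-3845} = \left(-1234 + \frac{4060}{3761}\right) \left(- \frac{1}{3845}\right) = \left(- \frac{4637014}{3761}\right) \left(- \frac{1}{3845}\right) = \frac{4637014}{14461045}$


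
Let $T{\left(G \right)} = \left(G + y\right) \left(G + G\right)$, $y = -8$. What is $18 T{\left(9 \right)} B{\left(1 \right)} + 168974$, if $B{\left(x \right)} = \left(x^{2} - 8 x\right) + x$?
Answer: $167030$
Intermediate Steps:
$T{\left(G \right)} = 2 G \left(-8 + G\right)$ ($T{\left(G \right)} = \left(G - 8\right) \left(G + G\right) = \left(-8 + G\right) 2 G = 2 G \left(-8 + G\right)$)
$B{\left(x \right)} = x^{2} - 7 x$
$18 T{\left(9 \right)} B{\left(1 \right)} + 168974 = 18 \cdot 2 \cdot 9 \left(-8 + 9\right) 1 \left(-7 + 1\right) + 168974 = 18 \cdot 2 \cdot 9 \cdot 1 \cdot 1 \left(-6\right) + 168974 = 18 \cdot 18 \left(-6\right) + 168974 = 324 \left(-6\right) + 168974 = -1944 + 168974 = 167030$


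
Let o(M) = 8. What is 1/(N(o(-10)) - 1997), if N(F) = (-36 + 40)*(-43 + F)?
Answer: -1/2137 ≈ -0.00046795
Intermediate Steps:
N(F) = -172 + 4*F (N(F) = 4*(-43 + F) = -172 + 4*F)
1/(N(o(-10)) - 1997) = 1/((-172 + 4*8) - 1997) = 1/((-172 + 32) - 1997) = 1/(-140 - 1997) = 1/(-2137) = -1/2137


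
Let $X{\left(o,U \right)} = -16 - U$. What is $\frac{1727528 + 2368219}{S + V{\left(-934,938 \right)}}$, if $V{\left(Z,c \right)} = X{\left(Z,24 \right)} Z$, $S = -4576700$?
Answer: $- \frac{4095747}{4539340} \approx -0.90228$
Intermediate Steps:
$V{\left(Z,c \right)} = - 40 Z$ ($V{\left(Z,c \right)} = \left(-16 - 24\right) Z = - 40 Z$)
$\frac{1727528 + 2368219}{S + V{\left(-934,938 \right)}} = \frac{1727528 + 2368219}{-4576700 - -37360} = \frac{4095747}{-4576700 + 37360} = \frac{4095747}{-4539340} = 4095747 \left(- \frac{1}{4539340}\right) = - \frac{4095747}{4539340}$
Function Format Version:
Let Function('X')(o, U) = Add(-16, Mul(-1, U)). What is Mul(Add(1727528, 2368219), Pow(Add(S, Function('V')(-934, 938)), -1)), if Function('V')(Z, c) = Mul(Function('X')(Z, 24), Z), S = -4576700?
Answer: Rational(-4095747, 4539340) ≈ -0.90228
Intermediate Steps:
Function('V')(Z, c) = Mul(-40, Z) (Function('V')(Z, c) = Mul(Add(-16, Mul(-1, 24)), Z) = Mul(Add(-16, -24), Z) = Mul(-40, Z))
Mul(Add(1727528, 2368219), Pow(Add(S, Function('V')(-934, 938)), -1)) = Mul(Add(1727528, 2368219), Pow(Add(-4576700, Mul(-40, -934)), -1)) = Mul(4095747, Pow(Add(-4576700, 37360), -1)) = Mul(4095747, Pow(-4539340, -1)) = Mul(4095747, Rational(-1, 4539340)) = Rational(-4095747, 4539340)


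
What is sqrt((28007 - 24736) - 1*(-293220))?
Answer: sqrt(296491) ≈ 544.51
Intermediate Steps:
sqrt((28007 - 24736) - 1*(-293220)) = sqrt(3271 + 293220) = sqrt(296491)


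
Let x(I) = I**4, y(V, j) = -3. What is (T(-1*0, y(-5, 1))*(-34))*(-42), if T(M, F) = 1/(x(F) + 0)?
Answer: 476/27 ≈ 17.630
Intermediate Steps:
T(M, F) = F**(-4) (T(M, F) = 1/(F**4 + 0) = 1/(F**4) = F**(-4))
(T(-1*0, y(-5, 1))*(-34))*(-42) = (-34/(-3)**4)*(-42) = ((1/81)*(-34))*(-42) = -34/81*(-42) = 476/27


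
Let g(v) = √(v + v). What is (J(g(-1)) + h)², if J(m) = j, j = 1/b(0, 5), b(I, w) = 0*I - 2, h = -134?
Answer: 72361/4 ≈ 18090.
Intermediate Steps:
g(v) = √2*√v (g(v) = √(2*v) = √2*√v)
b(I, w) = -2 (b(I, w) = 0 - 2 = -2)
j = -½ (j = 1/(-2) = -½ ≈ -0.50000)
J(m) = -½
(J(g(-1)) + h)² = (-½ - 134)² = (-269/2)² = 72361/4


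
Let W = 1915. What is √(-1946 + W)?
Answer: I*√31 ≈ 5.5678*I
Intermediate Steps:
√(-1946 + W) = √(-1946 + 1915) = √(-31) = I*√31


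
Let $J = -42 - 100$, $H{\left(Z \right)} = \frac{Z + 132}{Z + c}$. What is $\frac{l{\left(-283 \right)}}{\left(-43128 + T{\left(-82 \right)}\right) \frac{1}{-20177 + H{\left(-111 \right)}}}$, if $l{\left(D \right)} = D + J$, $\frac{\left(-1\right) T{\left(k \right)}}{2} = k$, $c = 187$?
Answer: $- \frac{651708175}{3265264} \approx -199.59$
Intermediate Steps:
$T{\left(k \right)} = - 2 k$
$H{\left(Z \right)} = \frac{132 + Z}{187 + Z}$ ($H{\left(Z \right)} = \frac{Z + 132}{Z + 187} = \frac{132 + Z}{187 + Z}$)
$J = -142$ ($J = -42 - 100 = -142$)
$l{\left(D \right)} = -142 + D$ ($l{\left(D \right)} = D - 142 = -142 + D$)
$\frac{l{\left(-283 \right)}}{\left(-43128 + T{\left(-82 \right)}\right) \frac{1}{-20177 + H{\left(-111 \right)}}} = \frac{-142 - 283}{\left(-43128 - -164\right) \frac{1}{-20177 + \frac{132 - 111}{187 - 111}}} = - \frac{425}{\left(-43128 + 164\right) \frac{1}{-20177 + \frac{1}{76} \cdot 21}} = - \frac{425}{\left(-42964\right) \frac{1}{-20177 + \frac{1}{76} \cdot 21}} = - \frac{425}{\left(-42964\right) \frac{1}{-20177 + \frac{21}{76}}} = - \frac{425}{\left(-42964\right) \frac{1}{- \frac{1533431}{76}}} = - \frac{425}{\left(-42964\right) \left(- \frac{76}{1533431}\right)} = - \frac{425}{\frac{3265264}{1533431}} = \left(-425\right) \frac{1533431}{3265264} = - \frac{651708175}{3265264}$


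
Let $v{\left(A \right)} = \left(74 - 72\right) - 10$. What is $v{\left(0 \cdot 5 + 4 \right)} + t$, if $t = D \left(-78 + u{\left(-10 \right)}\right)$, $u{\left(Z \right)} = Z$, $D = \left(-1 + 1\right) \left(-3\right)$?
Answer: $-8$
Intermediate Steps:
$D = 0$ ($D = 0 \left(-3\right) = 0$)
$v{\left(A \right)} = -8$ ($v{\left(A \right)} = 2 - 10 = -8$)
$t = 0$ ($t = 0 \left(-78 - 10\right) = 0 \left(-88\right) = 0$)
$v{\left(0 \cdot 5 + 4 \right)} + t = -8 + 0 = -8$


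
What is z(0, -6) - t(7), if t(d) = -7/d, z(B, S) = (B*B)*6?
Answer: 1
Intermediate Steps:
z(B, S) = 6*B² (z(B, S) = B²*6 = 6*B²)
z(0, -6) - t(7) = 6*0² - (-7)/7 = 6*0 - (-7)/7 = 0 - 1*(-1) = 0 + 1 = 1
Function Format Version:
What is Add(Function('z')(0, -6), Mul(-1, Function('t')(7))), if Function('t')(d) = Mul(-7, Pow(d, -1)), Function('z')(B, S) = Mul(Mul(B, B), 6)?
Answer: 1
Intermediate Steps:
Function('z')(B, S) = Mul(6, Pow(B, 2)) (Function('z')(B, S) = Mul(Pow(B, 2), 6) = Mul(6, Pow(B, 2)))
Add(Function('z')(0, -6), Mul(-1, Function('t')(7))) = Add(Mul(6, Pow(0, 2)), Mul(-1, Mul(-7, Pow(7, -1)))) = Add(Mul(6, 0), Mul(-1, Mul(-7, Rational(1, 7)))) = Add(0, Mul(-1, -1)) = Add(0, 1) = 1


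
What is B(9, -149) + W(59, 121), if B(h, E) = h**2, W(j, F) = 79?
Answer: 160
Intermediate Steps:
B(9, -149) + W(59, 121) = 9**2 + 79 = 81 + 79 = 160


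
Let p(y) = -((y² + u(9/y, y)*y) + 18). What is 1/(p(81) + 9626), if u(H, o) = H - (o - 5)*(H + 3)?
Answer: 1/22190 ≈ 4.5065e-5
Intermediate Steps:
u(H, o) = H - (-5 + o)*(3 + H)
p(y) = -18 - y² - y*(6 - 3*y + 54/y) (p(y) = -((y² + (15 - 3*y + 6*(9/y) - 9/y*y)*y) + 18) = -((y² + (15 - 3*y + 54/y - 9)*y) + 18) = -((y² + (6 - 3*y + 54/y)*y) + 18) = -((y² + y*(6 - 3*y + 54/y)) + 18) = -(18 + y² + y*(6 - 3*y + 54/y)) = -18 - y² - y*(6 - 3*y + 54/y))
1/(p(81) + 9626) = 1/((-72 - 6*81 + 2*81²) + 9626) = 1/((-72 - 486 + 2*6561) + 9626) = 1/((-72 - 486 + 13122) + 9626) = 1/(12564 + 9626) = 1/22190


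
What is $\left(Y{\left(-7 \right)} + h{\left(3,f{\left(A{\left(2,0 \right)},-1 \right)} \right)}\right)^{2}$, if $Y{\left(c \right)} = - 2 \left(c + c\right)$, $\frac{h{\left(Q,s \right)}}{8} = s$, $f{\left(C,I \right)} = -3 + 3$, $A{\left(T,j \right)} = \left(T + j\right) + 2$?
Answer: $784$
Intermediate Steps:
$A{\left(T,j \right)} = 2 + T + j$
$f{\left(C,I \right)} = 0$
$h{\left(Q,s \right)} = 8 s$
$Y{\left(c \right)} = - 4 c$ ($Y{\left(c \right)} = - 2 \cdot 2 c = - 4 c$)
$\left(Y{\left(-7 \right)} + h{\left(3,f{\left(A{\left(2,0 \right)},-1 \right)} \right)}\right)^{2} = \left(\left(-4\right) \left(-7\right) + 8 \cdot 0\right)^{2} = \left(28 + 0\right)^{2} = 28^{2} = 784$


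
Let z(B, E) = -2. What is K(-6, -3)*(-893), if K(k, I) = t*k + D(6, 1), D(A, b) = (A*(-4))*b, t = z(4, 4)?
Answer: 10716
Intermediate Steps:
t = -2
D(A, b) = -4*A*b (D(A, b) = (-4*A)*b = -4*A*b)
K(k, I) = -24 - 2*k (K(k, I) = -2*k - 4*6*1 = -2*k - 24 = -24 - 2*k)
K(-6, -3)*(-893) = (-24 - 2*(-6))*(-893) = (-24 + 12)*(-893) = -12*(-893) = 10716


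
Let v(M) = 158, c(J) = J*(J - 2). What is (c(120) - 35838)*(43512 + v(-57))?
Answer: -946678260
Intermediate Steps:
c(J) = J*(-2 + J)
(c(120) - 35838)*(43512 + v(-57)) = (120*(-2 + 120) - 35838)*(43512 + 158) = (120*118 - 35838)*43670 = (14160 - 35838)*43670 = -21678*43670 = -946678260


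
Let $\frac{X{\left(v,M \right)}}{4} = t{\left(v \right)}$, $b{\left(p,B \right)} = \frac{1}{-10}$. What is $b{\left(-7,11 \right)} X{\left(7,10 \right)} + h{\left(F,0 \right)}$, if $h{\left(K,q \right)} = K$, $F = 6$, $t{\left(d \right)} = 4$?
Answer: $\frac{22}{5} \approx 4.4$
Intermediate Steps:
$b{\left(p,B \right)} = - \frac{1}{10}$
$X{\left(v,M \right)} = 16$ ($X{\left(v,M \right)} = 4 \cdot 4 = 16$)
$b{\left(-7,11 \right)} X{\left(7,10 \right)} + h{\left(F,0 \right)} = \left(- \frac{1}{10}\right) 16 + 6 = - \frac{8}{5} + 6 = \frac{22}{5}$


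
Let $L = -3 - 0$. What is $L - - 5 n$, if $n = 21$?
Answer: $102$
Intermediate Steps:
$L = -3$ ($L = -3 + 0 = -3$)
$L - - 5 n = -3 - \left(-5\right) 21 = -3 - -105 = -3 + 105 = 102$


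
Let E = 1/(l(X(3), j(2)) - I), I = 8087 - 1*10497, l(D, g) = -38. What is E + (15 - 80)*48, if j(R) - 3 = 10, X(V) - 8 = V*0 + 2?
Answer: -7400639/2372 ≈ -3120.0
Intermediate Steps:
X(V) = 10 (X(V) = 8 + (V*0 + 2) = 8 + (0 + 2) = 8 + 2 = 10)
j(R) = 13 (j(R) = 3 + 10 = 13)
I = -2410 (I = 8087 - 10497 = -2410)
E = 1/2372 (E = 1/(-38 - 1*(-2410)) = 1/(-38 + 2410) = 1/2372 ≈ 0.00042159)
E + (15 - 80)*48 = 1/2372 + (15 - 80)*48 = 1/2372 - 65*48 = 1/2372 - 3120 = -7400639/2372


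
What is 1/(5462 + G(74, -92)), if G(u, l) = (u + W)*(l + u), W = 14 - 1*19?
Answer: 1/4220 ≈ 0.00023697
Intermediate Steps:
W = -5 (W = 14 - 19 = -5)
G(u, l) = (-5 + u)*(l + u) (G(u, l) = (u - 5)*(l + u) = (-5 + u)*(l + u))
1/(5462 + G(74, -92)) = 1/(5462 + (74² - 5*(-92) - 5*74 - 92*74)) = 1/(5462 + (5476 + 460 - 370 - 6808)) = 1/(5462 - 1242) = 1/4220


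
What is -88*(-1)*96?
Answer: 8448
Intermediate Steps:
-88*(-1)*96 = 88*96 = 8448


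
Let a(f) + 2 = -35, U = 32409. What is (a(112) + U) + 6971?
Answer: 39343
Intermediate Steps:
a(f) = -37 (a(f) = -2 - 35 = -37)
(a(112) + U) + 6971 = (-37 + 32409) + 6971 = 32372 + 6971 = 39343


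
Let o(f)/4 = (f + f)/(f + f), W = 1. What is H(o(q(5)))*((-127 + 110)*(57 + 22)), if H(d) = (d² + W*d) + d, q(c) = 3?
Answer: -32232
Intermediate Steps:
o(f) = 4 (o(f) = 4*((f + f)/(f + f)) = 4*((2*f)/((2*f))) = 4*((2*f)*(1/(2*f))) = 4*1 = 4)
H(d) = d² + 2*d (H(d) = (d² + 1*d) + d = (d² + d) + d = (d + d²) + d = d² + 2*d)
H(o(q(5)))*((-127 + 110)*(57 + 22)) = (4*(2 + 4))*((-127 + 110)*(57 + 22)) = (4*6)*(-17*79) = 24*(-1343) = -32232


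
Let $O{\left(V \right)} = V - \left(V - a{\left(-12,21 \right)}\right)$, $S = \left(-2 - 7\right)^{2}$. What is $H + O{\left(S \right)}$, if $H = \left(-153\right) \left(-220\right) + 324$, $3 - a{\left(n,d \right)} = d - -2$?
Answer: $33964$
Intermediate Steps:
$a{\left(n,d \right)} = 1 - d$ ($a{\left(n,d \right)} = 3 - \left(d - -2\right) = 3 - \left(d + 2\right) = 3 - \left(2 + d\right) = 1 - d$)
$S = 81$ ($S = \left(-9\right)^{2} = 81$)
$H = 33984$ ($H = 33660 + 324 = 33984$)
$O{\left(V \right)} = -20$ ($O{\left(V \right)} = V - \left(20 + V\right) = -20$)
$H + O{\left(S \right)} = 33984 - 20 = 33964$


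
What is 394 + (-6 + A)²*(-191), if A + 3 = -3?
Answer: -27110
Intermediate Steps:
A = -6 (A = -3 - 3 = -6)
394 + (-6 + A)²*(-191) = 394 + (-6 - 6)²*(-191) = 394 + (-12)²*(-191) = 394 + 144*(-191) = 394 - 27504 = -27110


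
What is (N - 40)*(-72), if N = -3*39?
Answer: 11304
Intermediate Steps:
N = -117
(N - 40)*(-72) = (-117 - 40)*(-72) = -157*(-72) = 11304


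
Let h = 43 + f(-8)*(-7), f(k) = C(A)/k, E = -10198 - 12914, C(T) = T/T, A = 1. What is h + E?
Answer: -184545/8 ≈ -23068.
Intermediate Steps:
C(T) = 1
E = -23112
f(k) = 1/k
h = 351/8 (h = 43 - 7/(-8) = 43 - ⅛*(-7) = 43 + 7/8 = 351/8 ≈ 43.875)
h + E = 351/8 - 23112 = -184545/8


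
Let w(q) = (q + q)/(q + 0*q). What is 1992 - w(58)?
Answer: 1990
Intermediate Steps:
w(q) = 2 (w(q) = (2*q)/(q + 0) = (2*q)/q = 2)
1992 - w(58) = 1992 - 1*2 = 1992 - 2 = 1990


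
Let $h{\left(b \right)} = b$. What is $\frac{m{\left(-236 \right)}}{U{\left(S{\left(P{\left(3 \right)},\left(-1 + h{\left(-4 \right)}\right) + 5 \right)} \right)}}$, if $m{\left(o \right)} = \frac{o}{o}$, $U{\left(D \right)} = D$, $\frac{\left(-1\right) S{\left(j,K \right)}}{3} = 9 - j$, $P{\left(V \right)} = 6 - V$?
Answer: $- \frac{1}{18} \approx -0.055556$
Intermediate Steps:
$S{\left(j,K \right)} = -27 + 3 j$ ($S{\left(j,K \right)} = - 3 \left(9 - j\right) = -27 + 3 j$)
$m{\left(o \right)} = 1$
$\frac{m{\left(-236 \right)}}{U{\left(S{\left(P{\left(3 \right)},\left(-1 + h{\left(-4 \right)}\right) + 5 \right)} \right)}} = 1 \frac{1}{-27 + 3 \left(6 - 3\right)} = 1 \frac{1}{-27 + 3 \cdot 3} = 1 \frac{1}{-27 + 9} = 1 \frac{1}{-18} = 1 \left(- \frac{1}{18}\right) = - \frac{1}{18}$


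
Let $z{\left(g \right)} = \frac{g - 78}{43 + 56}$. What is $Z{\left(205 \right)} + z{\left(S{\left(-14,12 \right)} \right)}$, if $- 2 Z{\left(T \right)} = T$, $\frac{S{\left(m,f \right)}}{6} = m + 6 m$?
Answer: $- \frac{2403}{22} \approx -109.23$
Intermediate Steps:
$S{\left(m,f \right)} = 42 m$ ($S{\left(m,f \right)} = 6 \left(m + 6 m\right) = 6 \cdot 7 m = 42 m$)
$z{\left(g \right)} = - \frac{26}{33} + \frac{g}{99}$ ($z{\left(g \right)} = \frac{-78 + g}{99} = \left(-78 + g\right) \frac{1}{99} = - \frac{26}{33} + \frac{g}{99}$)
$Z{\left(T \right)} = - \frac{T}{2}$
$Z{\left(205 \right)} + z{\left(S{\left(-14,12 \right)} \right)} = \left(- \frac{1}{2}\right) 205 + \left(- \frac{26}{33} + \frac{42 \left(-14\right)}{99}\right) = - \frac{205}{2} + \left(- \frac{26}{33} + \frac{1}{99} \left(-588\right)\right) = - \frac{205}{2} - \frac{74}{11} = - \frac{2403}{22}$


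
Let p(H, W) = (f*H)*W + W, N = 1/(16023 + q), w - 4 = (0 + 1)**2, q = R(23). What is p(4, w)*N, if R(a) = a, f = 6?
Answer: 125/16046 ≈ 0.0077901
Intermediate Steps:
q = 23
w = 5 (w = 4 + (0 + 1)**2 = 4 + 1**2 = 4 + 1 = 5)
N = 1/16046 (N = 1/(16023 + 23) = 1/16046 ≈ 6.2321e-5)
p(H, W) = W + 6*H*W (p(H, W) = (6*H)*W + W = 6*H*W + W = W + 6*H*W)
p(4, w)*N = (5*(1 + 6*4))*(1/16046) = (5*(1 + 24))*(1/16046) = (5*25)*(1/16046) = 125*(1/16046) = 125/16046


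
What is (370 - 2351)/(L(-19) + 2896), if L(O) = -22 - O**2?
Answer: -283/359 ≈ -0.78830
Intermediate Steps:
(370 - 2351)/(L(-19) + 2896) = (370 - 2351)/((-22 - 1*(-19)**2) + 2896) = -1981/((-22 - 1*361) + 2896) = -1981/((-22 - 361) + 2896) = -1981/(-383 + 2896) = -1981/2513 = -1981*1/2513 = -283/359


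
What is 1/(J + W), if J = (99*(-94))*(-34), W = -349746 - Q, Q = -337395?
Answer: 1/304053 ≈ 3.2889e-6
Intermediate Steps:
W = -12351 (W = -349746 - 1*(-337395) = -349746 + 337395 = -12351)
J = 316404 (J = -9306*(-34) = 316404)
1/(J + W) = 1/(316404 - 12351) = 1/304053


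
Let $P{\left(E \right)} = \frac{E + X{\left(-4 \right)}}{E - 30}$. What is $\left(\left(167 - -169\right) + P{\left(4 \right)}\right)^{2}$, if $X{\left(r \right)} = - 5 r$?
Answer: $\frac{18974736}{169} \approx 1.1228 \cdot 10^{5}$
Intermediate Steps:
$P{\left(E \right)} = \frac{20 + E}{-30 + E}$ ($P{\left(E \right)} = \frac{E - -20}{E - 30} = \frac{E + 20}{-30 + E} = \frac{20 + E}{-30 + E}$)
$\left(\left(167 - -169\right) + P{\left(4 \right)}\right)^{2} = \left(\left(167 - -169\right) + \frac{20 + 4}{-30 + 4}\right)^{2} = \left(\left(167 + 169\right) + \frac{1}{-26} \cdot 24\right)^{2} = \left(336 - \frac{12}{13}\right)^{2} = \left(\frac{4356}{13}\right)^{2} = \frac{18974736}{169}$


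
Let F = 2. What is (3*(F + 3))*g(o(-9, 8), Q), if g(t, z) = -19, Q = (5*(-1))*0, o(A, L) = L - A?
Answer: -285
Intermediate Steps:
Q = 0 (Q = -5*0 = 0)
(3*(F + 3))*g(o(-9, 8), Q) = (3*(2 + 3))*(-19) = (3*5)*(-19) = 15*(-19) = -285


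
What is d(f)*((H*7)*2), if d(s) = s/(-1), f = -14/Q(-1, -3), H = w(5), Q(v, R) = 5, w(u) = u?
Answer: 196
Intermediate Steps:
H = 5
f = -14/5 ≈ -2.8000
d(s) = -s (d(s) = s*(-1) = -s)
d(f)*((H*7)*2) = (-1*(-14/5))*((5*7)*2) = 14*(35*2)/5 = (14/5)*70 = 196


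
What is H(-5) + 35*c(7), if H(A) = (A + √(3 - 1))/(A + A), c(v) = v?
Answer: 491/2 - √2/10 ≈ 245.36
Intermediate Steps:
H(A) = (A + √2)/(2*A) (H(A) = (A + √2)/((2*A)) = (A + √2)*(1/(2*A)) = (A + √2)/(2*A))
H(-5) + 35*c(7) = (½)*(-5 + √2)/(-5) + 35*7 = (½)*(-⅕)*(-5 + √2) + 245 = (½ - √2/10) + 245 = 491/2 - √2/10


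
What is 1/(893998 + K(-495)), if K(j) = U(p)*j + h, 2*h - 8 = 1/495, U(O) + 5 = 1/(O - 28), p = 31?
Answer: 990/887348881 ≈ 1.1157e-6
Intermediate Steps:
U(O) = -5 + 1/(-28 + O) (U(O) = -5 + 1/(O - 28) = -5 + 1/(-28 + O))
h = 3961/990 (h = 4 + (1/2)/495 = 4 + (1/2)*(1/495) = 4 + 1/990 = 3961/990 ≈ 4.0010)
K(j) = 3961/990 - 14*j/3 (K(j) = ((141 - 5*31)/(-28 + 31))*j + 3961/990 = ((141 - 155)/3)*j + 3961/990 = ((1/3)*(-14))*j + 3961/990 = -14*j/3 + 3961/990 = 3961/990 - 14*j/3)
1/(893998 + K(-495)) = 1/(893998 + (3961/990 - 14/3*(-495))) = 1/(893998 + (3961/990 + 2310)) = 1/(893998 + 2290861/990) = 1/(887348881/990) = 990/887348881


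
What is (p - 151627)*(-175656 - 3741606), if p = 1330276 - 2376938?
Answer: 4694011964718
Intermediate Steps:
p = -1046662
(p - 151627)*(-175656 - 3741606) = (-1046662 - 151627)*(-175656 - 3741606) = -1198289*(-3917262) = 4694011964718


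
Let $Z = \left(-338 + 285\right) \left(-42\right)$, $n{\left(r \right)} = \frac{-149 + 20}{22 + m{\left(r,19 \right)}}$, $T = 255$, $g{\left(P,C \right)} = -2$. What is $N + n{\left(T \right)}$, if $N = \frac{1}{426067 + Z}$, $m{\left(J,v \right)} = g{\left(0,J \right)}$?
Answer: $- \frac{55249777}{8565860} \approx -6.45$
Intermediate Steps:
$m{\left(J,v \right)} = -2$
$n{\left(r \right)} = - \frac{129}{20}$ ($n{\left(r \right)} = \frac{-149 + 20}{22 - 2} = - \frac{129}{20}$)
$Z = 2226$ ($Z = \left(-53\right) \left(-42\right) = 2226$)
$N = \frac{1}{428293}$ ($N = \frac{1}{426067 + 2226} = \frac{1}{428293} \approx 2.3349 \cdot 10^{-6}$)
$N + n{\left(T \right)} = \frac{1}{428293} - \frac{129}{20} = - \frac{55249777}{8565860}$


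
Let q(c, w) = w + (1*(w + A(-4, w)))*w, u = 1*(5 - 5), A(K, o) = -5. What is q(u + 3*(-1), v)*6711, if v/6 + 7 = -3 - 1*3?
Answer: 42923556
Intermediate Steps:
v = -78 (v = -42 + 6*(-3 - 1*3) = -42 + 6*(-3 - 3) = -42 + 6*(-6) = -42 - 36 = -78)
u = 0 (u = 1*0 = 0)
q(c, w) = w + w*(-5 + w) (q(c, w) = w + (1*(w - 5))*w = w + (1*(-5 + w))*w = w + (-5 + w)*w = w + w*(-5 + w))
q(u + 3*(-1), v)*6711 = -78*(-4 - 78)*6711 = -78*(-82)*6711 = 6396*6711 = 42923556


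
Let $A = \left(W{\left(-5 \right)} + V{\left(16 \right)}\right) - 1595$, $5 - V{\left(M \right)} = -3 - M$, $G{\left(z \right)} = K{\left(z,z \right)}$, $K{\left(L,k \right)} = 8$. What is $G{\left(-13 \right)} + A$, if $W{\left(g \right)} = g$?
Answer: $-1568$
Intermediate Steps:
$G{\left(z \right)} = 8$
$V{\left(M \right)} = 8 + M$ ($V{\left(M \right)} = 5 - \left(-3 - M\right) = 5 + \left(3 + M\right) = 8 + M$)
$A = -1576$ ($A = \left(-5 + \left(8 + 16\right)\right) - 1595 = \left(-5 + 24\right) - 1595 = 19 - 1595 = -1576$)
$G{\left(-13 \right)} + A = 8 - 1576 = -1568$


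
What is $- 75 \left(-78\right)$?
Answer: $5850$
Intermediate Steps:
$- 75 \left(-78\right) = \left(-1\right) \left(-5850\right) = 5850$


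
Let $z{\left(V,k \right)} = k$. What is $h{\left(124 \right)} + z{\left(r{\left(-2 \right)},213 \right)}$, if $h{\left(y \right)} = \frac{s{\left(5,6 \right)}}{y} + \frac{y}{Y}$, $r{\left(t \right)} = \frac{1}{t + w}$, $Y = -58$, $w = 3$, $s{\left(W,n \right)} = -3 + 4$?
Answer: $\frac{758289}{3596} \approx 210.87$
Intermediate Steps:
$s{\left(W,n \right)} = 1$
$r{\left(t \right)} = \frac{1}{3 + t}$ ($r{\left(t \right)} = \frac{1}{t + 3} = \frac{1}{3 + t}$)
$h{\left(y \right)} = \frac{1}{y} - \frac{y}{58}$ ($h{\left(y \right)} = 1 \frac{1}{y} + \frac{y}{-58} = \frac{1}{y} + y \left(- \frac{1}{58}\right) = \frac{1}{y} - \frac{y}{58}$)
$h{\left(124 \right)} + z{\left(r{\left(-2 \right)},213 \right)} = \left(\frac{1}{124} - \frac{62}{29}\right) + 213 = - \frac{7659}{3596} + 213 = \frac{758289}{3596}$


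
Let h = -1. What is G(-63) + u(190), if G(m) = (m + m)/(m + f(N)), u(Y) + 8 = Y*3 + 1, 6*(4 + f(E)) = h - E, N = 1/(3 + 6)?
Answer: 512342/907 ≈ 564.88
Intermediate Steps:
N = ⅑ (N = 1/9 = ⅑ ≈ 0.11111)
f(E) = -25/6 - E/6 (f(E) = -4 + (-1 - E)/6 = -4 + (-⅙ - E/6) = -25/6 - E/6)
u(Y) = -7 + 3*Y (u(Y) = -8 + (Y*3 + 1) = -8 + (3*Y + 1) = -8 + (1 + 3*Y) = -7 + 3*Y)
G(m) = 2*m/(-113/27 + m) (G(m) = (m + m)/(m + (-25/6 - ⅙*⅑)) = (2*m)/(m + (-25/6 - 1/54)) = (2*m)/(m - 113/27) = (2*m)/(-113/27 + m) = 2*m/(-113/27 + m))
G(-63) + u(190) = 54*(-63)/(-113 + 27*(-63)) + (-7 + 3*190) = 54*(-63)/(-113 - 1701) + (-7 + 570) = 54*(-63)/(-1814) + 563 = 54*(-63)*(-1/1814) + 563 = 1701/907 + 563 = 512342/907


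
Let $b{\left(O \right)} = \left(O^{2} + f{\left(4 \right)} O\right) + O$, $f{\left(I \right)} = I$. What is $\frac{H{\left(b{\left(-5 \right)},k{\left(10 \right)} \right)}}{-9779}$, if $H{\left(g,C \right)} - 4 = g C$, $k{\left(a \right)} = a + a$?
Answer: $- \frac{4}{9779} \approx -0.00040904$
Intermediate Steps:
$k{\left(a \right)} = 2 a$
$b{\left(O \right)} = O^{2} + 5 O$ ($b{\left(O \right)} = \left(O^{2} + 4 O\right) + O = O^{2} + 5 O$)
$H{\left(g,C \right)} = 4 + C g$ ($H{\left(g,C \right)} = 4 + g C = 4 + C g$)
$\frac{H{\left(b{\left(-5 \right)},k{\left(10 \right)} \right)}}{-9779} = \frac{4 + 2 \cdot 10 \left(- 5 \left(5 - 5\right)\right)}{-9779} = \left(4 + 20 \left(\left(-5\right) 0\right)\right) \left(- \frac{1}{9779}\right) = \left(4 + 20 \cdot 0\right) \left(- \frac{1}{9779}\right) = \left(4 + 0\right) \left(- \frac{1}{9779}\right) = 4 \left(- \frac{1}{9779}\right) = - \frac{4}{9779}$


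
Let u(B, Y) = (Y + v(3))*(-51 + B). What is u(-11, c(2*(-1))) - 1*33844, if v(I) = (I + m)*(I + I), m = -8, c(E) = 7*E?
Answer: -31116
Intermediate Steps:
v(I) = 2*I*(-8 + I) (v(I) = (I - 8)*(I + I) = (-8 + I)*(2*I) = 2*I*(-8 + I))
u(B, Y) = (-51 + B)*(-30 + Y) (u(B, Y) = (Y + 2*3*(-8 + 3))*(-51 + B) = (Y + 2*3*(-5))*(-51 + B) = (Y - 30)*(-51 + B) = (-30 + Y)*(-51 + B) = (-51 + B)*(-30 + Y))
u(-11, c(2*(-1))) - 1*33844 = (1530 - 357*2*(-1) - 30*(-11) - 77*2*(-1)) - 1*33844 = (1530 - 357*(-2) + 330 - 77*(-2)) - 33844 = (1530 - 51*(-14) + 330 - 11*(-14)) - 33844 = (1530 + 714 + 330 + 154) - 33844 = 2728 - 33844 = -31116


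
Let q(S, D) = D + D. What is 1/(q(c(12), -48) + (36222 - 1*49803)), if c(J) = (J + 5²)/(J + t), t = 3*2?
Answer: -1/13677 ≈ -7.3115e-5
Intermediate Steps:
t = 6
c(J) = (25 + J)/(6 + J) (c(J) = (J + 5²)/(J + 6) = (J + 25)/(6 + J) = (25 + J)/(6 + J))
q(S, D) = 2*D
1/(q(c(12), -48) + (36222 - 1*49803)) = 1/(2*(-48) + (36222 - 1*49803)) = 1/(-96 + (36222 - 49803)) = 1/(-96 - 13581) = 1/(-13677) = -1/13677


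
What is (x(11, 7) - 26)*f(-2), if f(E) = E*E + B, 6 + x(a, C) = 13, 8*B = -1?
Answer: -589/8 ≈ -73.625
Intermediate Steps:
B = -1/8 (B = (1/8)*(-1) = -1/8 ≈ -0.12500)
x(a, C) = 7 (x(a, C) = -6 + 13 = 7)
f(E) = -1/8 + E**2 (f(E) = E*E - 1/8 = E**2 - 1/8 = -1/8 + E**2)
(x(11, 7) - 26)*f(-2) = (7 - 26)*(-1/8 + (-2)**2) = -19*(-1/8 + 4) = -19*31/8 = -589/8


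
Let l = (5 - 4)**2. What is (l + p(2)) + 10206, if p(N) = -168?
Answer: 10039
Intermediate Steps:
l = 1 (l = 1**2 = 1)
(l + p(2)) + 10206 = (1 - 168) + 10206 = -167 + 10206 = 10039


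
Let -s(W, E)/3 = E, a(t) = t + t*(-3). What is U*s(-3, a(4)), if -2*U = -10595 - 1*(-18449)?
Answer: -94248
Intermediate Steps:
a(t) = -2*t (a(t) = t - 3*t = -2*t)
s(W, E) = -3*E
U = -3927 (U = -(-10595 - 1*(-18449))/2 = -(-10595 + 18449)/2 = -½*7854 = -3927)
U*s(-3, a(4)) = -(-11781)*(-2*4) = -(-11781)*(-8) = -3927*24 = -94248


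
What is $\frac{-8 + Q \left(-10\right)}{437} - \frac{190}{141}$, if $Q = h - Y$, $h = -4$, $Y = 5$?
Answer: $- \frac{71468}{61617} \approx -1.1599$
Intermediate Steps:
$Q = -9$ ($Q = -4 - 5 = -9$)
$\frac{-8 + Q \left(-10\right)}{437} - \frac{190}{141} = \frac{-8 - -90}{437} - \frac{190}{141} = \left(-8 + 90\right) \frac{1}{437} - \frac{190}{141} = 82 \cdot \frac{1}{437} - \frac{190}{141} = \frac{82}{437} - \frac{190}{141} = - \frac{71468}{61617}$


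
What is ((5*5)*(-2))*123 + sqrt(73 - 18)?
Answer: -6150 + sqrt(55) ≈ -6142.6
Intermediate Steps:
((5*5)*(-2))*123 + sqrt(73 - 18) = (25*(-2))*123 + sqrt(55) = -50*123 + sqrt(55) = -6150 + sqrt(55)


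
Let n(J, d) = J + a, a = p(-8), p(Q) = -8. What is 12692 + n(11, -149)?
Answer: 12695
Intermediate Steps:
a = -8
n(J, d) = -8 + J (n(J, d) = J - 8 = -8 + J)
12692 + n(11, -149) = 12692 + (-8 + 11) = 12692 + 3 = 12695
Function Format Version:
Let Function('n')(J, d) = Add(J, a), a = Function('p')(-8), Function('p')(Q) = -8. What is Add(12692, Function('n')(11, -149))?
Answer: 12695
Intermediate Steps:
a = -8
Function('n')(J, d) = Add(-8, J) (Function('n')(J, d) = Add(J, -8) = Add(-8, J))
Add(12692, Function('n')(11, -149)) = Add(12692, Add(-8, 11)) = Add(12692, 3) = 12695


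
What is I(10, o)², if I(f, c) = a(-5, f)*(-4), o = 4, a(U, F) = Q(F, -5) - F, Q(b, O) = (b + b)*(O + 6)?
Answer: 1600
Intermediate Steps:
Q(b, O) = 2*b*(6 + O) (Q(b, O) = (2*b)*(6 + O) = 2*b*(6 + O))
a(U, F) = F (a(U, F) = 2*F*(6 - 5) - F = 2*F*1 - F = 2*F - F = F)
I(f, c) = -4*f (I(f, c) = f*(-4) = -4*f)
I(10, o)² = (-4*10)² = (-40)² = 1600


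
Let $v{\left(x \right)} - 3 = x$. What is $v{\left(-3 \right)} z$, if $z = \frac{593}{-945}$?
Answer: $0$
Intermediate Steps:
$v{\left(x \right)} = 3 + x$
$z = - \frac{593}{945}$ ($z = 593 \left(- \frac{1}{945}\right) = - \frac{593}{945} \approx -0.62751$)
$v{\left(-3 \right)} z = \left(3 - 3\right) \left(- \frac{593}{945}\right) = 0 \left(- \frac{593}{945}\right) = 0$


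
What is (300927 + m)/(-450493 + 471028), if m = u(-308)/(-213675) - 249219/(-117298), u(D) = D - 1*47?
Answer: 1508476468439933/102936411166050 ≈ 14.654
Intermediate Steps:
u(D) = -47 + D (u(D) = D - 47 = -47 + D)
m = 10658702123/5012730030 (m = (-47 - 308)/(-213675) - 249219/(-117298) = -355*(-1/213675) - 249219*(-1/117298) = 71/42735 + 249219/117298 = 10658702123/5012730030 ≈ 2.1263)
(300927 + m)/(-450493 + 471028) = (300927 + 10658702123/5012730030)/(-450493 + 471028) = (1508476468439933/5012730030)/20535 = (1508476468439933/5012730030)*(1/20535) = 1508476468439933/102936411166050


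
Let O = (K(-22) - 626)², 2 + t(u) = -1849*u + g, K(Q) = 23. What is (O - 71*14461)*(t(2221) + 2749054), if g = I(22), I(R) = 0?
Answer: 900239175394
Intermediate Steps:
g = 0
t(u) = -2 - 1849*u (t(u) = -2 + (-1849*u + 0) = -2 - 1849*u)
O = 363609 (O = (23 - 626)² = (-603)² = 363609)
(O - 71*14461)*(t(2221) + 2749054) = (363609 - 71*14461)*((-2 - 1849*2221) + 2749054) = (363609 - 1026731)*((-2 - 4106629) + 2749054) = -663122*(-4106631 + 2749054) = -663122*(-1357577) = 900239175394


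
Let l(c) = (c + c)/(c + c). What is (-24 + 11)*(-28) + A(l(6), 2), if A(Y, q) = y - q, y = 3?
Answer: 365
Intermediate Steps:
l(c) = 1 (l(c) = (2*c)/((2*c)) = (2*c)*(1/(2*c)) = 1)
A(Y, q) = 3 - q
(-24 + 11)*(-28) + A(l(6), 2) = (-24 + 11)*(-28) + (3 - 1*2) = -13*(-28) + (3 - 2) = 364 + 1 = 365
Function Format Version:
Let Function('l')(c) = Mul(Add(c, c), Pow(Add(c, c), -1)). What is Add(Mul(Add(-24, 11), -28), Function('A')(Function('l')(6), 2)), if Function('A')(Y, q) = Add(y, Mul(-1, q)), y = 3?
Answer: 365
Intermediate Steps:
Function('l')(c) = 1 (Function('l')(c) = Mul(Mul(2, c), Pow(Mul(2, c), -1)) = Mul(Mul(2, c), Mul(Rational(1, 2), Pow(c, -1))) = 1)
Function('A')(Y, q) = Add(3, Mul(-1, q))
Add(Mul(Add(-24, 11), -28), Function('A')(Function('l')(6), 2)) = Add(Mul(Add(-24, 11), -28), Add(3, Mul(-1, 2))) = Add(Mul(-13, -28), Add(3, -2)) = Add(364, 1) = 365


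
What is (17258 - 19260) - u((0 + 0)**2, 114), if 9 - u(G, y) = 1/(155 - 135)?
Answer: -40219/20 ≈ -2010.9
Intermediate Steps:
u(G, y) = 179/20 (u(G, y) = 9 - 1/(155 - 135) = 9 - 1/20 = 179/20)
(17258 - 19260) - u((0 + 0)**2, 114) = (17258 - 19260) - 1*179/20 = -2002 - 179/20 = -40219/20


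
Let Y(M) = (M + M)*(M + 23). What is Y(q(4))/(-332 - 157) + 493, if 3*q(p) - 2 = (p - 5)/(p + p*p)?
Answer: 48209251/97800 ≈ 492.94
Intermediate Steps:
q(p) = ⅔ + (-5 + p)/(3*(p + p²)) (q(p) = ⅔ + ((p - 5)/(p + p*p))/3 = ⅔ + ((-5 + p)/(p + p²))/3 = ⅔ + (-5 + p)/(3*(p + p²)))
Y(M) = 2*M*(23 + M) (Y(M) = (2*M)*(23 + M) = 2*M*(23 + M))
Y(q(4))/(-332 - 157) + 493 = (2*((⅓)*(-5 + 2*4² + 3*4)/(4*(1 + 4)))*(23 + (⅓)*(-5 + 2*4² + 3*4)/(4*(1 + 4))))/(-332 - 157) + 493 = (2*((⅓)*(¼)*(-5 + 2*16 + 12)/5)*(23 + (⅓)*(¼)*(-5 + 2*16 + 12)/5))/(-489) + 493 = (2*((⅓)*(¼)*(⅕)*(-5 + 32 + 12))*(23 + (⅓)*(¼)*(⅕)*(-5 + 32 + 12)))*(-1/489) + 493 = (2*((⅓)*(¼)*(⅕)*39)*(23 + (⅓)*(¼)*(⅕)*39))*(-1/489) + 493 = (2*(13/20)*(23 + 13/20))*(-1/489) + 493 = (2*(13/20)*(473/20))*(-1/489) + 493 = (6149/200)*(-1/489) + 493 = -6149/97800 + 493 = 48209251/97800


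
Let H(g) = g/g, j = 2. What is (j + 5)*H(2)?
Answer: 7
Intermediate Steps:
H(g) = 1
(j + 5)*H(2) = (2 + 5)*1 = 7*1 = 7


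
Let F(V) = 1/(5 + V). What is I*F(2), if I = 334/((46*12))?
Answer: 167/1932 ≈ 0.086439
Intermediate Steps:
I = 167/276 (I = 334/552 = 334*(1/552) = 167/276 ≈ 0.60507)
I*F(2) = 167/(276*(5 + 2)) = (167/276)/7 = (167/276)*(1/7) = 167/1932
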